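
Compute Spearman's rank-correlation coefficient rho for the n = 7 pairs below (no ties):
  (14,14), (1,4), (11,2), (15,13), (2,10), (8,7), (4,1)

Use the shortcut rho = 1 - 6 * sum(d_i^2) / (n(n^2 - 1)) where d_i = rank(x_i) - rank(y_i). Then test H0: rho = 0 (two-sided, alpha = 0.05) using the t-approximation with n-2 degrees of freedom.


Step 1: Rank x and y separately (midranks; no ties here).
rank(x): 14->6, 1->1, 11->5, 15->7, 2->2, 8->4, 4->3
rank(y): 14->7, 4->3, 2->2, 13->6, 10->5, 7->4, 1->1
Step 2: d_i = R_x(i) - R_y(i); compute d_i^2.
  (6-7)^2=1, (1-3)^2=4, (5-2)^2=9, (7-6)^2=1, (2-5)^2=9, (4-4)^2=0, (3-1)^2=4
sum(d^2) = 28.
Step 3: rho = 1 - 6*28 / (7*(7^2 - 1)) = 1 - 168/336 = 0.500000.
Step 4: Under H0, t = rho * sqrt((n-2)/(1-rho^2)) = 1.2910 ~ t(5).
Step 5: Two-sided p-value from the t-distribution with 5 df = 0.253170.
Step 6: alpha = 0.05. fail to reject H0.

rho = 0.5000, p = 0.253170, fail to reject H0 at alpha = 0.05.


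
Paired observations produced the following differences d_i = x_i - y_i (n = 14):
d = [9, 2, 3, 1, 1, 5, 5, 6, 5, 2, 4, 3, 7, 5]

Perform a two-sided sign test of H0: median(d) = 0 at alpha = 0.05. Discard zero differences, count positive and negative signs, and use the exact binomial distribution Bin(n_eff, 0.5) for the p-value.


Step 1: Discard zero differences. Original n = 14; n_eff = number of nonzero differences = 14.
Nonzero differences (with sign): +9, +2, +3, +1, +1, +5, +5, +6, +5, +2, +4, +3, +7, +5
Step 2: Count signs: positive = 14, negative = 0.
Step 3: Under H0: P(positive) = 0.5, so the number of positives S ~ Bin(14, 0.5).
Step 4: Two-sided exact p-value = sum of Bin(14,0.5) probabilities at or below the observed probability = 0.000122.
Step 5: alpha = 0.05. reject H0.

n_eff = 14, pos = 14, neg = 0, p = 0.000122, reject H0.


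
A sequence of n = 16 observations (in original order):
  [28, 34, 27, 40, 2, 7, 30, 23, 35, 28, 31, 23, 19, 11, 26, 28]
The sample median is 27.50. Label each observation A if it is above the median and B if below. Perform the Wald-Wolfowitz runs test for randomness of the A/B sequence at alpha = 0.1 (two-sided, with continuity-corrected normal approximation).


Step 1: Compute median = 27.50; label A = above, B = below.
Labels in order: AABABBABAAABBBBA  (n_A = 8, n_B = 8)
Step 2: Count runs R = 9.
Step 3: Under H0 (random ordering), E[R] = 2*n_A*n_B/(n_A+n_B) + 1 = 2*8*8/16 + 1 = 9.0000.
        Var[R] = 2*n_A*n_B*(2*n_A*n_B - n_A - n_B) / ((n_A+n_B)^2 * (n_A+n_B-1)) = 14336/3840 = 3.7333.
        SD[R] = 1.9322.
Step 4: R = E[R], so z = 0 with no continuity correction.
Step 5: Two-sided p-value via normal approximation = 2*(1 - Phi(|z|)) = 1.000000.
Step 6: alpha = 0.1. fail to reject H0.

R = 9, z = 0.0000, p = 1.000000, fail to reject H0.


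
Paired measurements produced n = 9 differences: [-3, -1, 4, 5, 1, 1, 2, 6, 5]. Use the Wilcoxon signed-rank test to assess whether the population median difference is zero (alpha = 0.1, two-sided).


Step 1: Drop any zero differences (none here) and take |d_i|.
|d| = [3, 1, 4, 5, 1, 1, 2, 6, 5]
Step 2: Midrank |d_i| (ties get averaged ranks).
ranks: |3|->5, |1|->2, |4|->6, |5|->7.5, |1|->2, |1|->2, |2|->4, |6|->9, |5|->7.5
Step 3: Attach original signs; sum ranks with positive sign and with negative sign.
W+ = 6 + 7.5 + 2 + 2 + 4 + 9 + 7.5 = 38
W- = 5 + 2 = 7
(Check: W+ + W- = 45 should equal n(n+1)/2 = 45.)
Step 4: Test statistic W = min(W+, W-) = 7.
Step 5: Ties in |d|, so use the tie-corrected normal approximation.
        E[W] = n(n+1)/4 = 9*10/4 = 22.5.
        Tie groups: |d|=1 (t=3), |d|=5 (t=2); sum(t^3 - t) = 30.
        Var[W] = n(n+1)(2n+1)/24 - sum(t^3-t)/48 = 1710/24 - 30/48 = 70.625.
        z = (W - E[W]) / sqrt(Var[W]) = (7 - 22.5) / 8.4039 = -1.8444.
        Two-sided p = 2*Phi(z) = 0.065127.
Step 6: alpha = 0.1. reject H0.

W+ = 38, W- = 7, W = min = 7, p = 0.065127, reject H0.


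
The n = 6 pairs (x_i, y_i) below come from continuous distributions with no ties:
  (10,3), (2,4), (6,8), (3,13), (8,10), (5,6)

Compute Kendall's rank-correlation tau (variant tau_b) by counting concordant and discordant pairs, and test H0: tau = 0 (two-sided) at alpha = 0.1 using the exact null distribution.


Step 1: Enumerate the 15 unordered pairs (i,j) with i<j and classify each by sign(x_j-x_i) * sign(y_j-y_i).
  (1,2):dx=-8,dy=+1->D; (1,3):dx=-4,dy=+5->D; (1,4):dx=-7,dy=+10->D; (1,5):dx=-2,dy=+7->D
  (1,6):dx=-5,dy=+3->D; (2,3):dx=+4,dy=+4->C; (2,4):dx=+1,dy=+9->C; (2,5):dx=+6,dy=+6->C
  (2,6):dx=+3,dy=+2->C; (3,4):dx=-3,dy=+5->D; (3,5):dx=+2,dy=+2->C; (3,6):dx=-1,dy=-2->C
  (4,5):dx=+5,dy=-3->D; (4,6):dx=+2,dy=-7->D; (5,6):dx=-3,dy=-4->C
Step 2: C = 7, D = 8, total pairs = 15.
Step 3: tau = (C - D)/(n(n-1)/2) = (7 - 8)/15 = -0.066667.
Step 4: Exact two-sided p-value (enumerate n! = 720 permutations of y under H0): p = 1.000000.
Step 5: alpha = 0.1. fail to reject H0.

tau_b = -0.0667 (C=7, D=8), p = 1.000000, fail to reject H0.


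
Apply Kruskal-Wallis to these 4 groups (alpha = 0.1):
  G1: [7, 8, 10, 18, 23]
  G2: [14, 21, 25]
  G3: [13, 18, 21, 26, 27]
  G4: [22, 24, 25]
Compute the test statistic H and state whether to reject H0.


Step 1: Combine all N = 16 observations and assign midranks.
sorted (value, group, rank): (7,G1,1), (8,G1,2), (10,G1,3), (13,G3,4), (14,G2,5), (18,G1,6.5), (18,G3,6.5), (21,G2,8.5), (21,G3,8.5), (22,G4,10), (23,G1,11), (24,G4,12), (25,G2,13.5), (25,G4,13.5), (26,G3,15), (27,G3,16)
Step 2: Sum ranks within each group.
R_1 = 23.5 (n_1 = 5)
R_2 = 27 (n_2 = 3)
R_3 = 50 (n_3 = 5)
R_4 = 35.5 (n_4 = 3)
Step 3: H = 12/(N(N+1)) * sum(R_i^2/n_i) - 3(N+1)
     = 12/(16*17) * (23.5^2/5 + 27^2/3 + 50^2/5 + 35.5^2/3) - 3*17
     = 0.044118 * 1273.53 - 51
     = 5.185294.
Step 4: Ties present; correction factor C = 1 - 18/(16^3 - 16) = 0.995588. Corrected H = 5.185294 / 0.995588 = 5.208272.
Step 5: Under H0, H ~ chi^2(3); p-value = 0.157166.
Step 6: alpha = 0.1. fail to reject H0.

H = 5.2083, df = 3, p = 0.157166, fail to reject H0.


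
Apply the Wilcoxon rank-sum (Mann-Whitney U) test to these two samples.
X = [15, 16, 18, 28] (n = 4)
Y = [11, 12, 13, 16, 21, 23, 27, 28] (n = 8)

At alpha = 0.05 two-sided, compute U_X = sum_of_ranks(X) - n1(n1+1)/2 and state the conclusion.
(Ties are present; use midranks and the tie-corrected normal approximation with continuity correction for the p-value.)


Step 1: Combine and sort all 12 observations; assign midranks.
sorted (value, group): (11,Y), (12,Y), (13,Y), (15,X), (16,X), (16,Y), (18,X), (21,Y), (23,Y), (27,Y), (28,X), (28,Y)
ranks: 11->1, 12->2, 13->3, 15->4, 16->5.5, 16->5.5, 18->7, 21->8, 23->9, 27->10, 28->11.5, 28->11.5
Step 2: Rank sum for X: R1 = 4 + 5.5 + 7 + 11.5 = 28.
Step 3: U_X = R1 - n1(n1+1)/2 = 28 - 4*5/2 = 28 - 10 = 18.
       U_Y = n1*n2 - U_X = 32 - 18 = 14.
Step 4: Ties are present, so use the tie-corrected normal approximation (with continuity correction) for the p-value.
Step 5: p-value = 0.798215; compare to alpha = 0.05. fail to reject H0.

U_X = 18, p = 0.798215, fail to reject H0 at alpha = 0.05.


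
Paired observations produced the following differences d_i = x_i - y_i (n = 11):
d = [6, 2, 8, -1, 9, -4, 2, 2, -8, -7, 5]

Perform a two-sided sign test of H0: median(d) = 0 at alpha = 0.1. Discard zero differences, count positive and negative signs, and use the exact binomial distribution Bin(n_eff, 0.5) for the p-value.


Step 1: Discard zero differences. Original n = 11; n_eff = number of nonzero differences = 11.
Nonzero differences (with sign): +6, +2, +8, -1, +9, -4, +2, +2, -8, -7, +5
Step 2: Count signs: positive = 7, negative = 4.
Step 3: Under H0: P(positive) = 0.5, so the number of positives S ~ Bin(11, 0.5).
Step 4: Two-sided exact p-value = sum of Bin(11,0.5) probabilities at or below the observed probability = 0.548828.
Step 5: alpha = 0.1. fail to reject H0.

n_eff = 11, pos = 7, neg = 4, p = 0.548828, fail to reject H0.


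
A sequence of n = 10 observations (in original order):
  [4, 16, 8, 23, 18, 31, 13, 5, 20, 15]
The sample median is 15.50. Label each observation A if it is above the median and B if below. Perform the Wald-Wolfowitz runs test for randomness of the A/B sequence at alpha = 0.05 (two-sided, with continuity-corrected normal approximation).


Step 1: Compute median = 15.50; label A = above, B = below.
Labels in order: BABAAABBAB  (n_A = 5, n_B = 5)
Step 2: Count runs R = 7.
Step 3: Under H0 (random ordering), E[R] = 2*n_A*n_B/(n_A+n_B) + 1 = 2*5*5/10 + 1 = 6.0000.
        Var[R] = 2*n_A*n_B*(2*n_A*n_B - n_A - n_B) / ((n_A+n_B)^2 * (n_A+n_B-1)) = 2000/900 = 2.2222.
        SD[R] = 1.4907.
Step 4: Continuity-corrected z = (R - 0.5 - E[R]) / SD[R] = (7 - 0.5 - 6.0000) / 1.4907 = 0.3354.
Step 5: Two-sided p-value via normal approximation = 2*(1 - Phi(|z|)) = 0.737316.
Step 6: alpha = 0.05. fail to reject H0.

R = 7, z = 0.3354, p = 0.737316, fail to reject H0.


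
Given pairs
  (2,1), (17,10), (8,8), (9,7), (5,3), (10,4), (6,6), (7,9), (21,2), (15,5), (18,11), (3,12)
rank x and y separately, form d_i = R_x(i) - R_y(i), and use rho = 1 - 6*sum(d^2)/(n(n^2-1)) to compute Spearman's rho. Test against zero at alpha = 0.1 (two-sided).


Step 1: Rank x and y separately (midranks; no ties here).
rank(x): 2->1, 17->10, 8->6, 9->7, 5->3, 10->8, 6->4, 7->5, 21->12, 15->9, 18->11, 3->2
rank(y): 1->1, 10->10, 8->8, 7->7, 3->3, 4->4, 6->6, 9->9, 2->2, 5->5, 11->11, 12->12
Step 2: d_i = R_x(i) - R_y(i); compute d_i^2.
  (1-1)^2=0, (10-10)^2=0, (6-8)^2=4, (7-7)^2=0, (3-3)^2=0, (8-4)^2=16, (4-6)^2=4, (5-9)^2=16, (12-2)^2=100, (9-5)^2=16, (11-11)^2=0, (2-12)^2=100
sum(d^2) = 256.
Step 3: rho = 1 - 6*256 / (12*(12^2 - 1)) = 1 - 1536/1716 = 0.104895.
Step 4: Under H0, t = rho * sqrt((n-2)/(1-rho^2)) = 0.3335 ~ t(10).
Step 5: Two-sided p-value from the t-distribution with 10 df = 0.745609.
Step 6: alpha = 0.1. fail to reject H0.

rho = 0.1049, p = 0.745609, fail to reject H0 at alpha = 0.1.


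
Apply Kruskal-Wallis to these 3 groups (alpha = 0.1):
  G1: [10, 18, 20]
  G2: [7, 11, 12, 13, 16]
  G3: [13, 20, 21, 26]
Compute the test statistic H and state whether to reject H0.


Step 1: Combine all N = 12 observations and assign midranks.
sorted (value, group, rank): (7,G2,1), (10,G1,2), (11,G2,3), (12,G2,4), (13,G2,5.5), (13,G3,5.5), (16,G2,7), (18,G1,8), (20,G1,9.5), (20,G3,9.5), (21,G3,11), (26,G3,12)
Step 2: Sum ranks within each group.
R_1 = 19.5 (n_1 = 3)
R_2 = 20.5 (n_2 = 5)
R_3 = 38 (n_3 = 4)
Step 3: H = 12/(N(N+1)) * sum(R_i^2/n_i) - 3(N+1)
     = 12/(12*13) * (19.5^2/3 + 20.5^2/5 + 38^2/4) - 3*13
     = 0.076923 * 571.8 - 39
     = 4.984615.
Step 4: Ties present; correction factor C = 1 - 12/(12^3 - 12) = 0.993007. Corrected H = 4.984615 / 0.993007 = 5.019718.
Step 5: Under H0, H ~ chi^2(2); p-value = 0.081280.
Step 6: alpha = 0.1. reject H0.

H = 5.0197, df = 2, p = 0.081280, reject H0.


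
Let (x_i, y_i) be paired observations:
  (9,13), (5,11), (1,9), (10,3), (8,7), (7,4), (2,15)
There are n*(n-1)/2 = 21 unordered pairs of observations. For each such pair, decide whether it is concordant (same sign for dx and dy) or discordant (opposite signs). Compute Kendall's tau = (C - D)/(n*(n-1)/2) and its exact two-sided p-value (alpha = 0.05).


Step 1: Enumerate the 21 unordered pairs (i,j) with i<j and classify each by sign(x_j-x_i) * sign(y_j-y_i).
  (1,2):dx=-4,dy=-2->C; (1,3):dx=-8,dy=-4->C; (1,4):dx=+1,dy=-10->D; (1,5):dx=-1,dy=-6->C
  (1,6):dx=-2,dy=-9->C; (1,7):dx=-7,dy=+2->D; (2,3):dx=-4,dy=-2->C; (2,4):dx=+5,dy=-8->D
  (2,5):dx=+3,dy=-4->D; (2,6):dx=+2,dy=-7->D; (2,7):dx=-3,dy=+4->D; (3,4):dx=+9,dy=-6->D
  (3,5):dx=+7,dy=-2->D; (3,6):dx=+6,dy=-5->D; (3,7):dx=+1,dy=+6->C; (4,5):dx=-2,dy=+4->D
  (4,6):dx=-3,dy=+1->D; (4,7):dx=-8,dy=+12->D; (5,6):dx=-1,dy=-3->C; (5,7):dx=-6,dy=+8->D
  (6,7):dx=-5,dy=+11->D
Step 2: C = 7, D = 14, total pairs = 21.
Step 3: tau = (C - D)/(n(n-1)/2) = (7 - 14)/21 = -0.333333.
Step 4: Exact two-sided p-value (enumerate n! = 5040 permutations of y under H0): p = 0.381349.
Step 5: alpha = 0.05. fail to reject H0.

tau_b = -0.3333 (C=7, D=14), p = 0.381349, fail to reject H0.


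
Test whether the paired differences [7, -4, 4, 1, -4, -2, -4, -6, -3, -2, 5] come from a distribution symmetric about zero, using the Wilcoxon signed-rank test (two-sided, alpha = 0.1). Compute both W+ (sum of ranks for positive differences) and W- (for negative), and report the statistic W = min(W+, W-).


Step 1: Drop any zero differences (none here) and take |d_i|.
|d| = [7, 4, 4, 1, 4, 2, 4, 6, 3, 2, 5]
Step 2: Midrank |d_i| (ties get averaged ranks).
ranks: |7|->11, |4|->6.5, |4|->6.5, |1|->1, |4|->6.5, |2|->2.5, |4|->6.5, |6|->10, |3|->4, |2|->2.5, |5|->9
Step 3: Attach original signs; sum ranks with positive sign and with negative sign.
W+ = 11 + 6.5 + 1 + 9 = 27.5
W- = 6.5 + 6.5 + 2.5 + 6.5 + 10 + 4 + 2.5 = 38.5
(Check: W+ + W- = 66 should equal n(n+1)/2 = 66.)
Step 4: Test statistic W = min(W+, W-) = 27.5.
Step 5: Ties in |d|, so use the tie-corrected normal approximation.
        E[W] = n(n+1)/4 = 11*12/4 = 33.
        Tie groups: |d|=2 (t=2), |d|=4 (t=4); sum(t^3 - t) = 66.
        Var[W] = n(n+1)(2n+1)/24 - sum(t^3-t)/48 = 3036/24 - 66/48 = 125.125.
        z = (W - E[W]) / sqrt(Var[W]) = (27.5 - 33) / 11.1859 = -0.4917.
        Two-sided p = 2*Phi(z) = 0.622939.
Step 6: alpha = 0.1. fail to reject H0.

W+ = 27.5, W- = 38.5, W = min = 27.5, p = 0.622939, fail to reject H0.


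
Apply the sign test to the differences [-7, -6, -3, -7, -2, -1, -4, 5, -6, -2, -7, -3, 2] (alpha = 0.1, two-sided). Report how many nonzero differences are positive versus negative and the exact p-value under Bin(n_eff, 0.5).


Step 1: Discard zero differences. Original n = 13; n_eff = number of nonzero differences = 13.
Nonzero differences (with sign): -7, -6, -3, -7, -2, -1, -4, +5, -6, -2, -7, -3, +2
Step 2: Count signs: positive = 2, negative = 11.
Step 3: Under H0: P(positive) = 0.5, so the number of positives S ~ Bin(13, 0.5).
Step 4: Two-sided exact p-value = sum of Bin(13,0.5) probabilities at or below the observed probability = 0.022461.
Step 5: alpha = 0.1. reject H0.

n_eff = 13, pos = 2, neg = 11, p = 0.022461, reject H0.


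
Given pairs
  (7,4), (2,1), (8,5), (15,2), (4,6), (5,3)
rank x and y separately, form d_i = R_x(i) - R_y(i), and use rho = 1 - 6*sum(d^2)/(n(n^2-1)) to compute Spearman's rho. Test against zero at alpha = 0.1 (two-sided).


Step 1: Rank x and y separately (midranks; no ties here).
rank(x): 7->4, 2->1, 8->5, 15->6, 4->2, 5->3
rank(y): 4->4, 1->1, 5->5, 2->2, 6->6, 3->3
Step 2: d_i = R_x(i) - R_y(i); compute d_i^2.
  (4-4)^2=0, (1-1)^2=0, (5-5)^2=0, (6-2)^2=16, (2-6)^2=16, (3-3)^2=0
sum(d^2) = 32.
Step 3: rho = 1 - 6*32 / (6*(6^2 - 1)) = 1 - 192/210 = 0.085714.
Step 4: Under H0, t = rho * sqrt((n-2)/(1-rho^2)) = 0.1721 ~ t(4).
Step 5: Two-sided p-value from the t-distribution with 4 df = 0.871743.
Step 6: alpha = 0.1. fail to reject H0.

rho = 0.0857, p = 0.871743, fail to reject H0 at alpha = 0.1.


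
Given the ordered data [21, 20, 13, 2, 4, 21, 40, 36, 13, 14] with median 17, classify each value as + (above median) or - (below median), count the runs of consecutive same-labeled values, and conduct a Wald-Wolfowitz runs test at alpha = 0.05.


Step 1: Compute median = 17; label A = above, B = below.
Labels in order: AABBBAAABB  (n_A = 5, n_B = 5)
Step 2: Count runs R = 4.
Step 3: Under H0 (random ordering), E[R] = 2*n_A*n_B/(n_A+n_B) + 1 = 2*5*5/10 + 1 = 6.0000.
        Var[R] = 2*n_A*n_B*(2*n_A*n_B - n_A - n_B) / ((n_A+n_B)^2 * (n_A+n_B-1)) = 2000/900 = 2.2222.
        SD[R] = 1.4907.
Step 4: Continuity-corrected z = (R + 0.5 - E[R]) / SD[R] = (4 + 0.5 - 6.0000) / 1.4907 = -1.0062.
Step 5: Two-sided p-value via normal approximation = 2*(1 - Phi(|z|)) = 0.314305.
Step 6: alpha = 0.05. fail to reject H0.

R = 4, z = -1.0062, p = 0.314305, fail to reject H0.


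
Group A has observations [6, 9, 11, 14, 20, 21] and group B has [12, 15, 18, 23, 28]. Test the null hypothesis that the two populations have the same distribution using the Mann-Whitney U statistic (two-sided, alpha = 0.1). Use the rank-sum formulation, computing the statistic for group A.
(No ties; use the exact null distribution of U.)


Step 1: Combine and sort all 11 observations; assign midranks.
sorted (value, group): (6,X), (9,X), (11,X), (12,Y), (14,X), (15,Y), (18,Y), (20,X), (21,X), (23,Y), (28,Y)
ranks: 6->1, 9->2, 11->3, 12->4, 14->5, 15->6, 18->7, 20->8, 21->9, 23->10, 28->11
Step 2: Rank sum for X: R1 = 1 + 2 + 3 + 5 + 8 + 9 = 28.
Step 3: U_X = R1 - n1(n1+1)/2 = 28 - 6*7/2 = 28 - 21 = 7.
       U_Y = n1*n2 - U_X = 30 - 7 = 23.
Step 4: No ties, so the exact null distribution of U (based on enumerating the C(11,6) = 462 equally likely rank assignments) gives the two-sided p-value.
Step 5: p-value = 0.177489; compare to alpha = 0.1. fail to reject H0.

U_X = 7, p = 0.177489, fail to reject H0 at alpha = 0.1.


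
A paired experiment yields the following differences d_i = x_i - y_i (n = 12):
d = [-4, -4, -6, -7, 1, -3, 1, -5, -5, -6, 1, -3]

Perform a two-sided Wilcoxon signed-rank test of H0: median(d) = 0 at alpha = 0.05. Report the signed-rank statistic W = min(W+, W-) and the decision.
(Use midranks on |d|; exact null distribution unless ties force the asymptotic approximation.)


Step 1: Drop any zero differences (none here) and take |d_i|.
|d| = [4, 4, 6, 7, 1, 3, 1, 5, 5, 6, 1, 3]
Step 2: Midrank |d_i| (ties get averaged ranks).
ranks: |4|->6.5, |4|->6.5, |6|->10.5, |7|->12, |1|->2, |3|->4.5, |1|->2, |5|->8.5, |5|->8.5, |6|->10.5, |1|->2, |3|->4.5
Step 3: Attach original signs; sum ranks with positive sign and with negative sign.
W+ = 2 + 2 + 2 = 6
W- = 6.5 + 6.5 + 10.5 + 12 + 4.5 + 8.5 + 8.5 + 10.5 + 4.5 = 72
(Check: W+ + W- = 78 should equal n(n+1)/2 = 78.)
Step 4: Test statistic W = min(W+, W-) = 6.
Step 5: Ties in |d|, so use the tie-corrected normal approximation.
        E[W] = n(n+1)/4 = 12*13/4 = 39.
        Tie groups: |d|=1 (t=3), |d|=3 (t=2), |d|=4 (t=2), |d|=5 (t=2), |d|=6 (t=2); sum(t^3 - t) = 48.
        Var[W] = n(n+1)(2n+1)/24 - sum(t^3-t)/48 = 3900/24 - 48/48 = 161.5.
        z = (W - E[W]) / sqrt(Var[W]) = (6 - 39) / 12.7083 = -2.5967.
        Two-sided p = 2*Phi(z) = 0.009411.
Step 6: alpha = 0.05. reject H0.

W+ = 6, W- = 72, W = min = 6, p = 0.009411, reject H0.


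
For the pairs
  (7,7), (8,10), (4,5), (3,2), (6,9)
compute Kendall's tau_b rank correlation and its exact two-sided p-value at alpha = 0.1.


Step 1: Enumerate the 10 unordered pairs (i,j) with i<j and classify each by sign(x_j-x_i) * sign(y_j-y_i).
  (1,2):dx=+1,dy=+3->C; (1,3):dx=-3,dy=-2->C; (1,4):dx=-4,dy=-5->C; (1,5):dx=-1,dy=+2->D
  (2,3):dx=-4,dy=-5->C; (2,4):dx=-5,dy=-8->C; (2,5):dx=-2,dy=-1->C; (3,4):dx=-1,dy=-3->C
  (3,5):dx=+2,dy=+4->C; (4,5):dx=+3,dy=+7->C
Step 2: C = 9, D = 1, total pairs = 10.
Step 3: tau = (C - D)/(n(n-1)/2) = (9 - 1)/10 = 0.800000.
Step 4: Exact two-sided p-value (enumerate n! = 120 permutations of y under H0): p = 0.083333.
Step 5: alpha = 0.1. reject H0.

tau_b = 0.8000 (C=9, D=1), p = 0.083333, reject H0.


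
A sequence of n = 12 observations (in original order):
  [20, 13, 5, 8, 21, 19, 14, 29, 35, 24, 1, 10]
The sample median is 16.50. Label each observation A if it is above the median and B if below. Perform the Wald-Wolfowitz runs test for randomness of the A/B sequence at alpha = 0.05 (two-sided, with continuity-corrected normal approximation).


Step 1: Compute median = 16.50; label A = above, B = below.
Labels in order: ABBBAABAAABB  (n_A = 6, n_B = 6)
Step 2: Count runs R = 6.
Step 3: Under H0 (random ordering), E[R] = 2*n_A*n_B/(n_A+n_B) + 1 = 2*6*6/12 + 1 = 7.0000.
        Var[R] = 2*n_A*n_B*(2*n_A*n_B - n_A - n_B) / ((n_A+n_B)^2 * (n_A+n_B-1)) = 4320/1584 = 2.7273.
        SD[R] = 1.6514.
Step 4: Continuity-corrected z = (R + 0.5 - E[R]) / SD[R] = (6 + 0.5 - 7.0000) / 1.6514 = -0.3028.
Step 5: Two-sided p-value via normal approximation = 2*(1 - Phi(|z|)) = 0.762069.
Step 6: alpha = 0.05. fail to reject H0.

R = 6, z = -0.3028, p = 0.762069, fail to reject H0.


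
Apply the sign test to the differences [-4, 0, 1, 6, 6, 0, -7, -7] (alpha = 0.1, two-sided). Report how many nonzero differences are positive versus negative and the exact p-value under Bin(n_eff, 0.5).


Step 1: Discard zero differences. Original n = 8; n_eff = number of nonzero differences = 6.
Nonzero differences (with sign): -4, +1, +6, +6, -7, -7
Step 2: Count signs: positive = 3, negative = 3.
Step 3: Under H0: P(positive) = 0.5, so the number of positives S ~ Bin(6, 0.5).
Step 4: Two-sided exact p-value = sum of Bin(6,0.5) probabilities at or below the observed probability = 1.000000.
Step 5: alpha = 0.1. fail to reject H0.

n_eff = 6, pos = 3, neg = 3, p = 1.000000, fail to reject H0.


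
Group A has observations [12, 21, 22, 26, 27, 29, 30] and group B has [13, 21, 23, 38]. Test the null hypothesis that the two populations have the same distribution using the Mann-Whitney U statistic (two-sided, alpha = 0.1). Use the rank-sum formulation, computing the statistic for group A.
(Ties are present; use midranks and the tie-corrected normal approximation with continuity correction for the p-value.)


Step 1: Combine and sort all 11 observations; assign midranks.
sorted (value, group): (12,X), (13,Y), (21,X), (21,Y), (22,X), (23,Y), (26,X), (27,X), (29,X), (30,X), (38,Y)
ranks: 12->1, 13->2, 21->3.5, 21->3.5, 22->5, 23->6, 26->7, 27->8, 29->9, 30->10, 38->11
Step 2: Rank sum for X: R1 = 1 + 3.5 + 5 + 7 + 8 + 9 + 10 = 43.5.
Step 3: U_X = R1 - n1(n1+1)/2 = 43.5 - 7*8/2 = 43.5 - 28 = 15.5.
       U_Y = n1*n2 - U_X = 28 - 15.5 = 12.5.
Step 4: Ties are present, so use the tie-corrected normal approximation (with continuity correction) for the p-value.
Step 5: p-value = 0.849769; compare to alpha = 0.1. fail to reject H0.

U_X = 15.5, p = 0.849769, fail to reject H0 at alpha = 0.1.


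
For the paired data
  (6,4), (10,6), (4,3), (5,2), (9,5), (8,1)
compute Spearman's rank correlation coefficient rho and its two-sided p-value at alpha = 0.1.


Step 1: Rank x and y separately (midranks; no ties here).
rank(x): 6->3, 10->6, 4->1, 5->2, 9->5, 8->4
rank(y): 4->4, 6->6, 3->3, 2->2, 5->5, 1->1
Step 2: d_i = R_x(i) - R_y(i); compute d_i^2.
  (3-4)^2=1, (6-6)^2=0, (1-3)^2=4, (2-2)^2=0, (5-5)^2=0, (4-1)^2=9
sum(d^2) = 14.
Step 3: rho = 1 - 6*14 / (6*(6^2 - 1)) = 1 - 84/210 = 0.600000.
Step 4: Under H0, t = rho * sqrt((n-2)/(1-rho^2)) = 1.5000 ~ t(4).
Step 5: Two-sided p-value from the t-distribution with 4 df = 0.208000.
Step 6: alpha = 0.1. fail to reject H0.

rho = 0.6000, p = 0.208000, fail to reject H0 at alpha = 0.1.


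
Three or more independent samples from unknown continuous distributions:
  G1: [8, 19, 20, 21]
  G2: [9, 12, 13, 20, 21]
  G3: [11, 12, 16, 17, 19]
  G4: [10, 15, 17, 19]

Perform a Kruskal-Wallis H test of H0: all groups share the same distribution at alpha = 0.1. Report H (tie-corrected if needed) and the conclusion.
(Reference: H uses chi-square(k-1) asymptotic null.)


Step 1: Combine all N = 18 observations and assign midranks.
sorted (value, group, rank): (8,G1,1), (9,G2,2), (10,G4,3), (11,G3,4), (12,G2,5.5), (12,G3,5.5), (13,G2,7), (15,G4,8), (16,G3,9), (17,G3,10.5), (17,G4,10.5), (19,G1,13), (19,G3,13), (19,G4,13), (20,G1,15.5), (20,G2,15.5), (21,G1,17.5), (21,G2,17.5)
Step 2: Sum ranks within each group.
R_1 = 47 (n_1 = 4)
R_2 = 47.5 (n_2 = 5)
R_3 = 42 (n_3 = 5)
R_4 = 34.5 (n_4 = 4)
Step 3: H = 12/(N(N+1)) * sum(R_i^2/n_i) - 3(N+1)
     = 12/(18*19) * (47^2/4 + 47.5^2/5 + 42^2/5 + 34.5^2/4) - 3*19
     = 0.035088 * 1653.86 - 57
     = 1.030263.
Step 4: Ties present; correction factor C = 1 - 48/(18^3 - 18) = 0.991744. Corrected H = 1.030263 / 0.991744 = 1.038840.
Step 5: Under H0, H ~ chi^2(3); p-value = 0.791855.
Step 6: alpha = 0.1. fail to reject H0.

H = 1.0388, df = 3, p = 0.791855, fail to reject H0.


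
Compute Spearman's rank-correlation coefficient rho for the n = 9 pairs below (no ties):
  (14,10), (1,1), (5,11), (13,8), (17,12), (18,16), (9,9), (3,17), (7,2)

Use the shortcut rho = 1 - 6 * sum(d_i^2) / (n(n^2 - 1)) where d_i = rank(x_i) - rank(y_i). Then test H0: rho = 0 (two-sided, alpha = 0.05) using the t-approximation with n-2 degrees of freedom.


Step 1: Rank x and y separately (midranks; no ties here).
rank(x): 14->7, 1->1, 5->3, 13->6, 17->8, 18->9, 9->5, 3->2, 7->4
rank(y): 10->5, 1->1, 11->6, 8->3, 12->7, 16->8, 9->4, 17->9, 2->2
Step 2: d_i = R_x(i) - R_y(i); compute d_i^2.
  (7-5)^2=4, (1-1)^2=0, (3-6)^2=9, (6-3)^2=9, (8-7)^2=1, (9-8)^2=1, (5-4)^2=1, (2-9)^2=49, (4-2)^2=4
sum(d^2) = 78.
Step 3: rho = 1 - 6*78 / (9*(9^2 - 1)) = 1 - 468/720 = 0.350000.
Step 4: Under H0, t = rho * sqrt((n-2)/(1-rho^2)) = 0.9885 ~ t(7).
Step 5: Two-sided p-value from the t-distribution with 7 df = 0.355820.
Step 6: alpha = 0.05. fail to reject H0.

rho = 0.3500, p = 0.355820, fail to reject H0 at alpha = 0.05.


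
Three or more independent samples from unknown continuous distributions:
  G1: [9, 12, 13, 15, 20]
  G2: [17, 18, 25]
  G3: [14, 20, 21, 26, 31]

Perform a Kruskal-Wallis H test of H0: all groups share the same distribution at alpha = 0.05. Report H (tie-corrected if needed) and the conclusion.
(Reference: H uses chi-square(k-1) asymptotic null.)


Step 1: Combine all N = 13 observations and assign midranks.
sorted (value, group, rank): (9,G1,1), (12,G1,2), (13,G1,3), (14,G3,4), (15,G1,5), (17,G2,6), (18,G2,7), (20,G1,8.5), (20,G3,8.5), (21,G3,10), (25,G2,11), (26,G3,12), (31,G3,13)
Step 2: Sum ranks within each group.
R_1 = 19.5 (n_1 = 5)
R_2 = 24 (n_2 = 3)
R_3 = 47.5 (n_3 = 5)
Step 3: H = 12/(N(N+1)) * sum(R_i^2/n_i) - 3(N+1)
     = 12/(13*14) * (19.5^2/5 + 24^2/3 + 47.5^2/5) - 3*14
     = 0.065934 * 719.3 - 42
     = 5.426374.
Step 4: Ties present; correction factor C = 1 - 6/(13^3 - 13) = 0.997253. Corrected H = 5.426374 / 0.997253 = 5.441322.
Step 5: Under H0, H ~ chi^2(2); p-value = 0.065831.
Step 6: alpha = 0.05. fail to reject H0.

H = 5.4413, df = 2, p = 0.065831, fail to reject H0.


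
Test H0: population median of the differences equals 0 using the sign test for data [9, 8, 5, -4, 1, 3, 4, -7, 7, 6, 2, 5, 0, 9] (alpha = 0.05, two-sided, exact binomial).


Step 1: Discard zero differences. Original n = 14; n_eff = number of nonzero differences = 13.
Nonzero differences (with sign): +9, +8, +5, -4, +1, +3, +4, -7, +7, +6, +2, +5, +9
Step 2: Count signs: positive = 11, negative = 2.
Step 3: Under H0: P(positive) = 0.5, so the number of positives S ~ Bin(13, 0.5).
Step 4: Two-sided exact p-value = sum of Bin(13,0.5) probabilities at or below the observed probability = 0.022461.
Step 5: alpha = 0.05. reject H0.

n_eff = 13, pos = 11, neg = 2, p = 0.022461, reject H0.


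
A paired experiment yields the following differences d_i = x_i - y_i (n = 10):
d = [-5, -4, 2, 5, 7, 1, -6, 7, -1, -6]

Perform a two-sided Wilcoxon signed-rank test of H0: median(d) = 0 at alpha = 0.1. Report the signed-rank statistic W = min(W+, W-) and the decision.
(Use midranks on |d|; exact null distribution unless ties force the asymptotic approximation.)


Step 1: Drop any zero differences (none here) and take |d_i|.
|d| = [5, 4, 2, 5, 7, 1, 6, 7, 1, 6]
Step 2: Midrank |d_i| (ties get averaged ranks).
ranks: |5|->5.5, |4|->4, |2|->3, |5|->5.5, |7|->9.5, |1|->1.5, |6|->7.5, |7|->9.5, |1|->1.5, |6|->7.5
Step 3: Attach original signs; sum ranks with positive sign and with negative sign.
W+ = 3 + 5.5 + 9.5 + 1.5 + 9.5 = 29
W- = 5.5 + 4 + 7.5 + 1.5 + 7.5 = 26
(Check: W+ + W- = 55 should equal n(n+1)/2 = 55.)
Step 4: Test statistic W = min(W+, W-) = 26.
Step 5: Ties in |d|, so use the tie-corrected normal approximation.
        E[W] = n(n+1)/4 = 10*11/4 = 27.5.
        Tie groups: |d|=1 (t=2), |d|=5 (t=2), |d|=6 (t=2), |d|=7 (t=2); sum(t^3 - t) = 24.
        Var[W] = n(n+1)(2n+1)/24 - sum(t^3-t)/48 = 2310/24 - 24/48 = 95.75.
        z = (W - E[W]) / sqrt(Var[W]) = (26 - 27.5) / 9.7852 = -0.1533.
        Two-sided p = 2*Phi(z) = 0.878167.
Step 6: alpha = 0.1. fail to reject H0.

W+ = 29, W- = 26, W = min = 26, p = 0.878167, fail to reject H0.


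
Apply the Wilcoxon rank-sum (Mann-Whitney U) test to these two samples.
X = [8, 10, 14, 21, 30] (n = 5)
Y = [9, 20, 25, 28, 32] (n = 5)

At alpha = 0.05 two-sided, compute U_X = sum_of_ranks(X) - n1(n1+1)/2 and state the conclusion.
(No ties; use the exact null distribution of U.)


Step 1: Combine and sort all 10 observations; assign midranks.
sorted (value, group): (8,X), (9,Y), (10,X), (14,X), (20,Y), (21,X), (25,Y), (28,Y), (30,X), (32,Y)
ranks: 8->1, 9->2, 10->3, 14->4, 20->5, 21->6, 25->7, 28->8, 30->9, 32->10
Step 2: Rank sum for X: R1 = 1 + 3 + 4 + 6 + 9 = 23.
Step 3: U_X = R1 - n1(n1+1)/2 = 23 - 5*6/2 = 23 - 15 = 8.
       U_Y = n1*n2 - U_X = 25 - 8 = 17.
Step 4: No ties, so the exact null distribution of U (based on enumerating the C(10,5) = 252 equally likely rank assignments) gives the two-sided p-value.
Step 5: p-value = 0.420635; compare to alpha = 0.05. fail to reject H0.

U_X = 8, p = 0.420635, fail to reject H0 at alpha = 0.05.


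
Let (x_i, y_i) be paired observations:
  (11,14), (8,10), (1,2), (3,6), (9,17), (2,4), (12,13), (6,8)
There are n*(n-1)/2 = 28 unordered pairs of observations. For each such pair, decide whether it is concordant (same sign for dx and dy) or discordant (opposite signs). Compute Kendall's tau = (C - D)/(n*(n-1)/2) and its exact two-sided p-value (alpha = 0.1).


Step 1: Enumerate the 28 unordered pairs (i,j) with i<j and classify each by sign(x_j-x_i) * sign(y_j-y_i).
  (1,2):dx=-3,dy=-4->C; (1,3):dx=-10,dy=-12->C; (1,4):dx=-8,dy=-8->C; (1,5):dx=-2,dy=+3->D
  (1,6):dx=-9,dy=-10->C; (1,7):dx=+1,dy=-1->D; (1,8):dx=-5,dy=-6->C; (2,3):dx=-7,dy=-8->C
  (2,4):dx=-5,dy=-4->C; (2,5):dx=+1,dy=+7->C; (2,6):dx=-6,dy=-6->C; (2,7):dx=+4,dy=+3->C
  (2,8):dx=-2,dy=-2->C; (3,4):dx=+2,dy=+4->C; (3,5):dx=+8,dy=+15->C; (3,6):dx=+1,dy=+2->C
  (3,7):dx=+11,dy=+11->C; (3,8):dx=+5,dy=+6->C; (4,5):dx=+6,dy=+11->C; (4,6):dx=-1,dy=-2->C
  (4,7):dx=+9,dy=+7->C; (4,8):dx=+3,dy=+2->C; (5,6):dx=-7,dy=-13->C; (5,7):dx=+3,dy=-4->D
  (5,8):dx=-3,dy=-9->C; (6,7):dx=+10,dy=+9->C; (6,8):dx=+4,dy=+4->C; (7,8):dx=-6,dy=-5->C
Step 2: C = 25, D = 3, total pairs = 28.
Step 3: tau = (C - D)/(n(n-1)/2) = (25 - 3)/28 = 0.785714.
Step 4: Exact two-sided p-value (enumerate n! = 40320 permutations of y under H0): p = 0.005506.
Step 5: alpha = 0.1. reject H0.

tau_b = 0.7857 (C=25, D=3), p = 0.005506, reject H0.


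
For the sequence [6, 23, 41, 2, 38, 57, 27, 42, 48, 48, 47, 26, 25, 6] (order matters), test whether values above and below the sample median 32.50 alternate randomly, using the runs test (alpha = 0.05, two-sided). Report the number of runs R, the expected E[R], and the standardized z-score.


Step 1: Compute median = 32.50; label A = above, B = below.
Labels in order: BBABAABAAAABBB  (n_A = 7, n_B = 7)
Step 2: Count runs R = 7.
Step 3: Under H0 (random ordering), E[R] = 2*n_A*n_B/(n_A+n_B) + 1 = 2*7*7/14 + 1 = 8.0000.
        Var[R] = 2*n_A*n_B*(2*n_A*n_B - n_A - n_B) / ((n_A+n_B)^2 * (n_A+n_B-1)) = 8232/2548 = 3.2308.
        SD[R] = 1.7974.
Step 4: Continuity-corrected z = (R + 0.5 - E[R]) / SD[R] = (7 + 0.5 - 8.0000) / 1.7974 = -0.2782.
Step 5: Two-sided p-value via normal approximation = 2*(1 - Phi(|z|)) = 0.780879.
Step 6: alpha = 0.05. fail to reject H0.

R = 7, z = -0.2782, p = 0.780879, fail to reject H0.


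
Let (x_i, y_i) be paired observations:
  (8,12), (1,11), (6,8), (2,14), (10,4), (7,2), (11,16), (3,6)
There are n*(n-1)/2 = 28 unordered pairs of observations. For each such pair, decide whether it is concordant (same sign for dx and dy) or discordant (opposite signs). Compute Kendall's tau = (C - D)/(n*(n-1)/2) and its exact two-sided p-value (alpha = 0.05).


Step 1: Enumerate the 28 unordered pairs (i,j) with i<j and classify each by sign(x_j-x_i) * sign(y_j-y_i).
  (1,2):dx=-7,dy=-1->C; (1,3):dx=-2,dy=-4->C; (1,4):dx=-6,dy=+2->D; (1,5):dx=+2,dy=-8->D
  (1,6):dx=-1,dy=-10->C; (1,7):dx=+3,dy=+4->C; (1,8):dx=-5,dy=-6->C; (2,3):dx=+5,dy=-3->D
  (2,4):dx=+1,dy=+3->C; (2,5):dx=+9,dy=-7->D; (2,6):dx=+6,dy=-9->D; (2,7):dx=+10,dy=+5->C
  (2,8):dx=+2,dy=-5->D; (3,4):dx=-4,dy=+6->D; (3,5):dx=+4,dy=-4->D; (3,6):dx=+1,dy=-6->D
  (3,7):dx=+5,dy=+8->C; (3,8):dx=-3,dy=-2->C; (4,5):dx=+8,dy=-10->D; (4,6):dx=+5,dy=-12->D
  (4,7):dx=+9,dy=+2->C; (4,8):dx=+1,dy=-8->D; (5,6):dx=-3,dy=-2->C; (5,7):dx=+1,dy=+12->C
  (5,8):dx=-7,dy=+2->D; (6,7):dx=+4,dy=+14->C; (6,8):dx=-4,dy=+4->D; (7,8):dx=-8,dy=-10->C
Step 2: C = 14, D = 14, total pairs = 28.
Step 3: tau = (C - D)/(n(n-1)/2) = (14 - 14)/28 = 0.000000.
Step 4: Exact two-sided p-value (enumerate n! = 40320 permutations of y under H0): p = 1.000000.
Step 5: alpha = 0.05. fail to reject H0.

tau_b = 0.0000 (C=14, D=14), p = 1.000000, fail to reject H0.


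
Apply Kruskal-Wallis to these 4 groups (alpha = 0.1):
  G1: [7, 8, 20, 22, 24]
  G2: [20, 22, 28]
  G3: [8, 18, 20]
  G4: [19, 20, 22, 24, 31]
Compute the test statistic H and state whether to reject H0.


Step 1: Combine all N = 16 observations and assign midranks.
sorted (value, group, rank): (7,G1,1), (8,G1,2.5), (8,G3,2.5), (18,G3,4), (19,G4,5), (20,G1,7.5), (20,G2,7.5), (20,G3,7.5), (20,G4,7.5), (22,G1,11), (22,G2,11), (22,G4,11), (24,G1,13.5), (24,G4,13.5), (28,G2,15), (31,G4,16)
Step 2: Sum ranks within each group.
R_1 = 35.5 (n_1 = 5)
R_2 = 33.5 (n_2 = 3)
R_3 = 14 (n_3 = 3)
R_4 = 53 (n_4 = 5)
Step 3: H = 12/(N(N+1)) * sum(R_i^2/n_i) - 3(N+1)
     = 12/(16*17) * (35.5^2/5 + 33.5^2/3 + 14^2/3 + 53^2/5) - 3*17
     = 0.044118 * 1253.27 - 51
     = 4.291176.
Step 4: Ties present; correction factor C = 1 - 96/(16^3 - 16) = 0.976471. Corrected H = 4.291176 / 0.976471 = 4.394578.
Step 5: Under H0, H ~ chi^2(3); p-value = 0.221889.
Step 6: alpha = 0.1. fail to reject H0.

H = 4.3946, df = 3, p = 0.221889, fail to reject H0.


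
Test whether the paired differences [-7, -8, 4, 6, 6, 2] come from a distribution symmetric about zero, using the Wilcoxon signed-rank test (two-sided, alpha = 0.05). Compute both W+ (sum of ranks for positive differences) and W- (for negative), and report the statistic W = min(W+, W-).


Step 1: Drop any zero differences (none here) and take |d_i|.
|d| = [7, 8, 4, 6, 6, 2]
Step 2: Midrank |d_i| (ties get averaged ranks).
ranks: |7|->5, |8|->6, |4|->2, |6|->3.5, |6|->3.5, |2|->1
Step 3: Attach original signs; sum ranks with positive sign and with negative sign.
W+ = 2 + 3.5 + 3.5 + 1 = 10
W- = 5 + 6 = 11
(Check: W+ + W- = 21 should equal n(n+1)/2 = 21.)
Step 4: Test statistic W = min(W+, W-) = 10.
Step 5: Ties in |d|, so use the tie-corrected normal approximation.
        E[W] = n(n+1)/4 = 6*7/4 = 10.5.
        Tie groups: |d|=6 (t=2); sum(t^3 - t) = 6.
        Var[W] = n(n+1)(2n+1)/24 - sum(t^3-t)/48 = 546/24 - 6/48 = 22.625.
        z = (W - E[W]) / sqrt(Var[W]) = (10 - 10.5) / 4.7566 = -0.1051.
        Two-sided p = 2*Phi(z) = 0.916282.
Step 6: alpha = 0.05. fail to reject H0.

W+ = 10, W- = 11, W = min = 10, p = 0.916282, fail to reject H0.


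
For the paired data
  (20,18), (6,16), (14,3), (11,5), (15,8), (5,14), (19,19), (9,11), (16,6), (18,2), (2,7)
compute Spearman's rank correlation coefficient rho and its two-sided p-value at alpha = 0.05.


Step 1: Rank x and y separately (midranks; no ties here).
rank(x): 20->11, 6->3, 14->6, 11->5, 15->7, 5->2, 19->10, 9->4, 16->8, 18->9, 2->1
rank(y): 18->10, 16->9, 3->2, 5->3, 8->6, 14->8, 19->11, 11->7, 6->4, 2->1, 7->5
Step 2: d_i = R_x(i) - R_y(i); compute d_i^2.
  (11-10)^2=1, (3-9)^2=36, (6-2)^2=16, (5-3)^2=4, (7-6)^2=1, (2-8)^2=36, (10-11)^2=1, (4-7)^2=9, (8-4)^2=16, (9-1)^2=64, (1-5)^2=16
sum(d^2) = 200.
Step 3: rho = 1 - 6*200 / (11*(11^2 - 1)) = 1 - 1200/1320 = 0.090909.
Step 4: Under H0, t = rho * sqrt((n-2)/(1-rho^2)) = 0.2739 ~ t(9).
Step 5: Two-sided p-value from the t-distribution with 9 df = 0.790373.
Step 6: alpha = 0.05. fail to reject H0.

rho = 0.0909, p = 0.790373, fail to reject H0 at alpha = 0.05.


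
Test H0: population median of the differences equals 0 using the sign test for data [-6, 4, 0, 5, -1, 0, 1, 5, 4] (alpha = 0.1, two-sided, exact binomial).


Step 1: Discard zero differences. Original n = 9; n_eff = number of nonzero differences = 7.
Nonzero differences (with sign): -6, +4, +5, -1, +1, +5, +4
Step 2: Count signs: positive = 5, negative = 2.
Step 3: Under H0: P(positive) = 0.5, so the number of positives S ~ Bin(7, 0.5).
Step 4: Two-sided exact p-value = sum of Bin(7,0.5) probabilities at or below the observed probability = 0.453125.
Step 5: alpha = 0.1. fail to reject H0.

n_eff = 7, pos = 5, neg = 2, p = 0.453125, fail to reject H0.


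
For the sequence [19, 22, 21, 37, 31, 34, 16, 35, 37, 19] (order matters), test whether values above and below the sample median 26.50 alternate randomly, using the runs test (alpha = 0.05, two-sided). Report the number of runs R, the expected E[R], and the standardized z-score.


Step 1: Compute median = 26.50; label A = above, B = below.
Labels in order: BBBAAABAAB  (n_A = 5, n_B = 5)
Step 2: Count runs R = 5.
Step 3: Under H0 (random ordering), E[R] = 2*n_A*n_B/(n_A+n_B) + 1 = 2*5*5/10 + 1 = 6.0000.
        Var[R] = 2*n_A*n_B*(2*n_A*n_B - n_A - n_B) / ((n_A+n_B)^2 * (n_A+n_B-1)) = 2000/900 = 2.2222.
        SD[R] = 1.4907.
Step 4: Continuity-corrected z = (R + 0.5 - E[R]) / SD[R] = (5 + 0.5 - 6.0000) / 1.4907 = -0.3354.
Step 5: Two-sided p-value via normal approximation = 2*(1 - Phi(|z|)) = 0.737316.
Step 6: alpha = 0.05. fail to reject H0.

R = 5, z = -0.3354, p = 0.737316, fail to reject H0.


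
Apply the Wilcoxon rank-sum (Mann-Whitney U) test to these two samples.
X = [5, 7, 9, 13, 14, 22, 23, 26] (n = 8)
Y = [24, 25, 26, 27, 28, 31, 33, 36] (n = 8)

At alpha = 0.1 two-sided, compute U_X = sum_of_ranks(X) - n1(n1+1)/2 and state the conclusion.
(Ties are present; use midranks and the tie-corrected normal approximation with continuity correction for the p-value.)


Step 1: Combine and sort all 16 observations; assign midranks.
sorted (value, group): (5,X), (7,X), (9,X), (13,X), (14,X), (22,X), (23,X), (24,Y), (25,Y), (26,X), (26,Y), (27,Y), (28,Y), (31,Y), (33,Y), (36,Y)
ranks: 5->1, 7->2, 9->3, 13->4, 14->5, 22->6, 23->7, 24->8, 25->9, 26->10.5, 26->10.5, 27->12, 28->13, 31->14, 33->15, 36->16
Step 2: Rank sum for X: R1 = 1 + 2 + 3 + 4 + 5 + 6 + 7 + 10.5 = 38.5.
Step 3: U_X = R1 - n1(n1+1)/2 = 38.5 - 8*9/2 = 38.5 - 36 = 2.5.
       U_Y = n1*n2 - U_X = 64 - 2.5 = 61.5.
Step 4: Ties are present, so use the tie-corrected normal approximation (with continuity correction) for the p-value.
Step 5: p-value = 0.002305; compare to alpha = 0.1. reject H0.

U_X = 2.5, p = 0.002305, reject H0 at alpha = 0.1.


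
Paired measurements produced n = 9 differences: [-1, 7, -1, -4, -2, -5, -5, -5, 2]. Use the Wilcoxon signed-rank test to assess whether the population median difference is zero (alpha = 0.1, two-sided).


Step 1: Drop any zero differences (none here) and take |d_i|.
|d| = [1, 7, 1, 4, 2, 5, 5, 5, 2]
Step 2: Midrank |d_i| (ties get averaged ranks).
ranks: |1|->1.5, |7|->9, |1|->1.5, |4|->5, |2|->3.5, |5|->7, |5|->7, |5|->7, |2|->3.5
Step 3: Attach original signs; sum ranks with positive sign and with negative sign.
W+ = 9 + 3.5 = 12.5
W- = 1.5 + 1.5 + 5 + 3.5 + 7 + 7 + 7 = 32.5
(Check: W+ + W- = 45 should equal n(n+1)/2 = 45.)
Step 4: Test statistic W = min(W+, W-) = 12.5.
Step 5: Ties in |d|, so use the tie-corrected normal approximation.
        E[W] = n(n+1)/4 = 9*10/4 = 22.5.
        Tie groups: |d|=1 (t=2), |d|=2 (t=2), |d|=5 (t=3); sum(t^3 - t) = 36.
        Var[W] = n(n+1)(2n+1)/24 - sum(t^3-t)/48 = 1710/24 - 36/48 = 70.5.
        z = (W - E[W]) / sqrt(Var[W]) = (12.5 - 22.5) / 8.3964 = -1.1910.
        Two-sided p = 2*Phi(z) = 0.233660.
Step 6: alpha = 0.1. fail to reject H0.

W+ = 12.5, W- = 32.5, W = min = 12.5, p = 0.233660, fail to reject H0.


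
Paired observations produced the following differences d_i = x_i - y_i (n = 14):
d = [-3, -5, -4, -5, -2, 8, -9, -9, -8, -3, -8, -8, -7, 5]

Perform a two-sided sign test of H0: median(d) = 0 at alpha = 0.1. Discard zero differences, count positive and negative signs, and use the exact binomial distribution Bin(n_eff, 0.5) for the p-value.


Step 1: Discard zero differences. Original n = 14; n_eff = number of nonzero differences = 14.
Nonzero differences (with sign): -3, -5, -4, -5, -2, +8, -9, -9, -8, -3, -8, -8, -7, +5
Step 2: Count signs: positive = 2, negative = 12.
Step 3: Under H0: P(positive) = 0.5, so the number of positives S ~ Bin(14, 0.5).
Step 4: Two-sided exact p-value = sum of Bin(14,0.5) probabilities at or below the observed probability = 0.012939.
Step 5: alpha = 0.1. reject H0.

n_eff = 14, pos = 2, neg = 12, p = 0.012939, reject H0.
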